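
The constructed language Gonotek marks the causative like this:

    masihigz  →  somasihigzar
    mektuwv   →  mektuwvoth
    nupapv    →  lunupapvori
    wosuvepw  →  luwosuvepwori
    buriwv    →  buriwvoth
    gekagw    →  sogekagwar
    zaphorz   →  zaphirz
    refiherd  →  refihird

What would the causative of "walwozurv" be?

walwozirv

"walwozurv" has second-to-last letter 'r'. The stems whose second-to-last letter is 'r' (zaphorz → zaphirz, refiherd → refihird) change the last vowel to 'i'.
The other patterns: stems whose second-to-last letter is 'g' add so- … -ar around the stem; stems whose second-to-last letter is 'p' add lu- … -ori around the stem; stems whose second-to-last letter is 'w' add -oth.
So walwozurv → walwozirv.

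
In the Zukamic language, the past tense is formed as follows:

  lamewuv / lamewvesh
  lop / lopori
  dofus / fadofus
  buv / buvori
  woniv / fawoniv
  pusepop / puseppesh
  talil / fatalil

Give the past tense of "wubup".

"wubup" has 2 vowels. The stems with 2 vowels (dofus → fadofus, talil → fatalil, woniv → fawoniv) add the prefix fa-.
The other patterns: stems with 1 vowel add -ori; stems with 3 vowels delete the last vowel and add -esh.
So wubup → fawubup.

fawubup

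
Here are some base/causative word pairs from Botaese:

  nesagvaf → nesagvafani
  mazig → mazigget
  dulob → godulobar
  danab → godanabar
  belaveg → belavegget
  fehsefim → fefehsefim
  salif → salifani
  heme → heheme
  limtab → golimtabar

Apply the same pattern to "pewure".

nesagvaf and danab both have last vowel 'a' yet inflect differently (nesagvafani, godanabar), so the last vowel is not what conditions the rule; the final letter is.
"pewure" ends in -e. The one such stem in the data (heme → heheme) repeats the first consonant+vowel as a prefix (as does fehsefim), so the same rule applies.
The other patterns: stems ending in -f add -ani; stems ending in -b add go- … -ar around the stem; stems ending in -g double the final consonant and add -et.
So pewure → pepewure.

pepewure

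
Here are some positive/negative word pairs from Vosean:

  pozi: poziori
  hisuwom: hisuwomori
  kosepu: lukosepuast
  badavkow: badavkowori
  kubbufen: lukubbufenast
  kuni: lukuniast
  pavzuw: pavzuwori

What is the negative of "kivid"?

lukividast

kuni and pozi both end in -i yet inflect differently (lukuniast, poziori), so the final letter is not what conditions the rule; the first letter is.
"kivid" begins with k-. The stems beginning with k- (kuni → lukuniast, kosepu → lukosepuast, kubbufen → lukubbufenast) add lu- … -ast around the stem.
So kivid → lukividast.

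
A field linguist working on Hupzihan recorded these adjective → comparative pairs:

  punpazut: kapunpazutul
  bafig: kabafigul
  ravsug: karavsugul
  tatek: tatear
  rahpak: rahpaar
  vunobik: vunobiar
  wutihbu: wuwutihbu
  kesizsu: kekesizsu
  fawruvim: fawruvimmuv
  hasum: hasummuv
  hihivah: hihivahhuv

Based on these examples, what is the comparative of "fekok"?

"fekok" ends in -k. The stems ending in -k (tatek → tatear, rahpak → rahpaar, vunobik → vunobiar) drop the final letter and add -ar.
So fekok → fekoar.

fekoar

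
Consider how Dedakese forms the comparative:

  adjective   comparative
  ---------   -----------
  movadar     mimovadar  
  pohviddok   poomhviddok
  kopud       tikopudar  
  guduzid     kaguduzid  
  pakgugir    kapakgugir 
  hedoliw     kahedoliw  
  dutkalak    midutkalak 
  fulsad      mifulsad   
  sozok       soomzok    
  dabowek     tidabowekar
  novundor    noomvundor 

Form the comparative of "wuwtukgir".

pohviddok and dutkalak both end in -k yet inflect differently (poomhviddok, midutkalak), so the final letter is not what conditions the rule; the last vowel is.
"wuwtukgir" has last vowel 'i'. The stems whose last vowel is 'i' (hedoliw → kahedoliw, pakgugir → kapakgugir, guduzid → kaguduzid) add the prefix ka-.
The other patterns: stems whose last vowel is 'o' insert -om- after the first vowel; stems whose last vowel is 'a' add the prefix mi-; stems whose last vowel is 'e' or 'u' add ti- … -ar around the stem.
So wuwtukgir → kawuwtukgir.

kawuwtukgir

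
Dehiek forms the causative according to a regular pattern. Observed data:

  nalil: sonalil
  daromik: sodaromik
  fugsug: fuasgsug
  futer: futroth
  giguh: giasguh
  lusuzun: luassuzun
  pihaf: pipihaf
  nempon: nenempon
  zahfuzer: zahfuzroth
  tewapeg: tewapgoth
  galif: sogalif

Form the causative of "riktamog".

ririktamog

"riktamog" has last vowel 'o'. The one such stem in the data (nempon → nenempon) repeats the first consonant+vowel as a prefix (as does pihaf), so the same rule applies.
The other patterns: stems whose last vowel is 'u' insert -as- after the first vowel; stems whose last vowel is 'i' add the prefix so-; stems whose last vowel is 'e' delete the last vowel and add -oth.
So riktamog → ririktamog.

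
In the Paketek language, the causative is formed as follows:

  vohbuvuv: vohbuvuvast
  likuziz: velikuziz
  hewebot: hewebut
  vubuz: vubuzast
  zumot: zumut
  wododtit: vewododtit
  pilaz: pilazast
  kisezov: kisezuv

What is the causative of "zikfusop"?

vohbuvuv and kisezov both end in -v yet inflect differently (vohbuvuvast, kisezuv), so the final letter is not what conditions the rule; the last vowel is.
"zikfusop" has last vowel 'o'. The stems whose last vowel is 'o' (hewebot → hewebut, kisezov → kisezuv, zumot → zumut) change the last vowel to 'u'.
So zikfusop → zikfusup.

zikfusup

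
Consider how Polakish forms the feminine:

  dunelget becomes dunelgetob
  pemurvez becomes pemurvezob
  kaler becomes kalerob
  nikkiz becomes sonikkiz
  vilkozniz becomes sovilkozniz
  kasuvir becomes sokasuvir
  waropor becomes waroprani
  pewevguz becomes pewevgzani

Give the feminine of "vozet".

pemurvez and nikkiz both end in -z yet inflect differently (pemurvezob, sonikkiz), so the final letter is not what conditions the rule; the last vowel is.
"vozet" has last vowel 'e'. The stems whose last vowel is 'e' (dunelget → dunelgetob, pemurvez → pemurvezob, kaler → kalerob) add -ob.
So vozet → vozetob.

vozetob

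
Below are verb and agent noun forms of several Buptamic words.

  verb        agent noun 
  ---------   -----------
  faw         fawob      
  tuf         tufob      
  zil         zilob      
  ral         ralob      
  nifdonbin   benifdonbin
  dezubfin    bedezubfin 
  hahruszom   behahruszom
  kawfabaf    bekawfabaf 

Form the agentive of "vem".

tuf and kawfabaf both end in -f yet inflect differently (tufob, bekawfabaf), so the final letter is not what conditions the rule; the number of vowels is.
"vem" has 1 vowel. The stems with 1 vowel (faw → fawob, tuf → tufob, zil → zilob) add -ob.
The other pattern: stems with 3 vowels add the prefix be-.
So vem → vemob.

vemob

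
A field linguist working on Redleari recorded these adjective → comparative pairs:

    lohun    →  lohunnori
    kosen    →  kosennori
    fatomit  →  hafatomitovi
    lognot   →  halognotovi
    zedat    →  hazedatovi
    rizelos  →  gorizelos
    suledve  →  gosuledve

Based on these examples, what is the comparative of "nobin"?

nobinnori

lognot and rizelos both have last vowel 'o' yet inflect differently (halognotovi, gorizelos), so the last vowel is not what conditions the rule; the final letter is.
"nobin" ends in -n. The stems ending in -n (lohun → lohunnori, kosen → kosennori) double the final consonant and add -ori.
The other patterns: stems ending in -t add ha- … -ovi around the stem; stems ending in -e or -s add the prefix go-.
So nobin → nobinnori.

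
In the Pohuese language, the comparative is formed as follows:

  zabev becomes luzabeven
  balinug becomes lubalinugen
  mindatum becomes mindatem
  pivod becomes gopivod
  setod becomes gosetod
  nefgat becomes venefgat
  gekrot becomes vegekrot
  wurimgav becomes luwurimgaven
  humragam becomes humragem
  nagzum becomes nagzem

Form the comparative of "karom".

nefgat and humragam both have last vowel 'a' yet inflect differently (venefgat, humragem), so the last vowel is not what conditions the rule; the final letter is.
"karom" ends in -m. The stems ending in -m (humragam → humragem, mindatum → mindatem, nagzum → nagzem) change the last vowel to 'e'.
The other patterns: stems ending in -t add the prefix ve-; stems ending in -g or -v add lu- … -en around the stem; stems ending in -d add the prefix go-.
So karom → karem.

karem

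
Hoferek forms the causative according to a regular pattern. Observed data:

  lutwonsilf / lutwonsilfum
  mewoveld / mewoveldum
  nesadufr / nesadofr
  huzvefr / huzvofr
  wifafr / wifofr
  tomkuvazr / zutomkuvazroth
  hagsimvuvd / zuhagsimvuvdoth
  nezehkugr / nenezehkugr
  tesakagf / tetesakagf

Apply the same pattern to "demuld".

nesadufr and tomkuvazr both end in -r yet inflect differently (nesadofr, zutomkuvazroth), so the final letter is not what conditions the rule; the second-to-last letter is.
"demuld" has second-to-last letter 'l'. The stems whose second-to-last letter is 'l' (lutwonsilf → lutwonsilfum, mewoveld → mewoveldum) add -um.
The other patterns: stems whose second-to-last letter is 'f' change the last vowel to 'o'; stems whose second-to-last letter is 'v' or 'z' add zu- … -oth around the stem; stems whose second-to-last letter is 'g' repeat the first consonant+vowel as a prefix.
So demuld → demuldum.

demuldum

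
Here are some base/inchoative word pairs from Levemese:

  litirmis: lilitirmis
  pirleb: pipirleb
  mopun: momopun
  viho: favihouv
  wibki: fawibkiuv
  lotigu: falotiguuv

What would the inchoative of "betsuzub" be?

bebetsuzub

"betsuzub" ends in a consonant. The stems ending in a consonant (litirmis → lilitirmis, pirleb → pipirleb, mopun → momopun) repeat the first consonant+vowel as a prefix.
So betsuzub → bebetsuzub.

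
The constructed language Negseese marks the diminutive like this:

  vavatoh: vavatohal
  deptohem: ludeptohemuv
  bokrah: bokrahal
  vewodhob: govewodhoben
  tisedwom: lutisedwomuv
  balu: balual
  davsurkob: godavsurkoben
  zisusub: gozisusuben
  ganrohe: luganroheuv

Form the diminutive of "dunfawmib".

godunfawmiben

tisedwom and davsurkob both have last vowel 'o' yet inflect differently (lutisedwomuv, godavsurkoben), so the last vowel is not what conditions the rule; the final letter is.
"dunfawmib" ends in -b. The stems ending in -b (davsurkob → godavsurkoben, zisusub → gozisusuben, vewodhob → govewodhoben) add go- … -en around the stem.
The other patterns: stems ending in -e or -m add lu- … -uv around the stem; stems ending in -h or -u add -al.
So dunfawmib → godunfawmiben.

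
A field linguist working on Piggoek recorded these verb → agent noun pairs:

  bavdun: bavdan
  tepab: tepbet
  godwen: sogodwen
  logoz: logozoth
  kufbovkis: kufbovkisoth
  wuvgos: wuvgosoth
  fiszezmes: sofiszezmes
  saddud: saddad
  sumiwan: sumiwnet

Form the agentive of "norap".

norpet

sumiwan and bavdun both end in -n yet inflect differently (sumiwnet, bavdan), so the final letter is not what conditions the rule; the last vowel is.
"norap" has last vowel 'a'. The stems whose last vowel is 'a' (sumiwan → sumiwnet, tepab → tepbet) delete the last vowel and add -et.
So norap → norpet.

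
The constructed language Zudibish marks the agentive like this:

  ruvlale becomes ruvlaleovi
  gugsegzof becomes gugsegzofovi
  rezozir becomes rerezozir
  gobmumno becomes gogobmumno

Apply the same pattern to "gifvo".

gugsegzof and gobmumno both have last vowel 'o' yet inflect differently (gugsegzofovi, gogobmumno), so the last vowel is not what conditions the rule; the final letter is.
"gifvo" ends in -o. The one such stem in the data (gobmumno → gogobmumno) repeats the first consonant+vowel as a prefix (as does rezozir), so the same rule applies.
The other pattern: stems ending in -e or -f add -ovi.
So gifvo → gigifvo.

gigifvo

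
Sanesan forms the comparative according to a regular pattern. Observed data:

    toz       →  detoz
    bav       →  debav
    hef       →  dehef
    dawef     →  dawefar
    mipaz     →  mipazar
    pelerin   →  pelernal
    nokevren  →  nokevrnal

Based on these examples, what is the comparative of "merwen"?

merwenar

hef and dawef both end in -f yet inflect differently (dehef, dawefar), so the final letter is not what conditions the rule; the number of vowels is.
"merwen" has 2 vowels. The stems with 2 vowels (dawef → dawefar, mipaz → mipazar) add -ar.
So merwen → merwenar.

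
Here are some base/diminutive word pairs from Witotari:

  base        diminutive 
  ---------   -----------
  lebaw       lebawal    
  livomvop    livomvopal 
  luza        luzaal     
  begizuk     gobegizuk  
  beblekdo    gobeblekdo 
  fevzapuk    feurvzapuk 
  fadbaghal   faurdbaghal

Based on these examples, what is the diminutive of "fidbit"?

begizuk and fevzapuk both end in -k yet inflect differently (gobegizuk, feurvzapuk), so the final letter is not what conditions the rule; the first letter is.
"fidbit" begins with f-. The stems beginning with f- (fevzapuk → feurvzapuk, fadbaghal → faurdbaghal) insert -ur- after the first vowel.
The other patterns: stems beginning with l- add -al; stems beginning with b- add the prefix go-.
So fidbit → fiurdbit.

fiurdbit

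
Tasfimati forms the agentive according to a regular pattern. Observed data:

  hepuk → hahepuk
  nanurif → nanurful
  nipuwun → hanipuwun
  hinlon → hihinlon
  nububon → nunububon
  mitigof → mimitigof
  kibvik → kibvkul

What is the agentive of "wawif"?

nanurif and mitigof both end in -f yet inflect differently (nanurful, mimitigof), so the final letter is not what conditions the rule; the last vowel is.
"wawif" has last vowel 'i'. The stems whose last vowel is 'i' (nanurif → nanurful, kibvik → kibvkul) delete the last vowel and add -ul.
So wawif → wawful.

wawful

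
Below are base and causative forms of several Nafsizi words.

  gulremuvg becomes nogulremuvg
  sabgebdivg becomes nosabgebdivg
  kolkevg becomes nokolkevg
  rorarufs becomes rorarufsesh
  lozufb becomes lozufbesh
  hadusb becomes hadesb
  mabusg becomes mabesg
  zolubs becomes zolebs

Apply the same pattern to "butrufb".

butrufbesh

"butrufb" has second-to-last letter 'f'. The stems whose second-to-last letter is 'f' (rorarufs → rorarufsesh, lozufb → lozufbesh) add -esh.
So butrufb → butrufbesh.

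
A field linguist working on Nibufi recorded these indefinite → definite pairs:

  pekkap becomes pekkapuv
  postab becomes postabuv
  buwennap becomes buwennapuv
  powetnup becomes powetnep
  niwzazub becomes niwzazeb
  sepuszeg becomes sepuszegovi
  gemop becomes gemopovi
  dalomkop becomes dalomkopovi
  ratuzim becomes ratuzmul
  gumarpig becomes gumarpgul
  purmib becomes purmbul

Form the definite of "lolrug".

pekkap and powetnup both end in -p yet inflect differently (pekkapuv, powetnep), so the final letter is not what conditions the rule; the last vowel is.
"lolrug" has last vowel 'u'. The stems whose last vowel is 'u' (powetnup → powetnep, niwzazub → niwzazeb) change the last vowel to 'e'.
So lolrug → lolreg.

lolreg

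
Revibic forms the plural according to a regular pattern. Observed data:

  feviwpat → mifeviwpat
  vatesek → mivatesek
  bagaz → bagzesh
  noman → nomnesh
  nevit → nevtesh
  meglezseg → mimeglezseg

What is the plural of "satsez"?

"satsez" has 2 vowels. The stems with 2 vowels (nevit → nevtesh, noman → nomnesh, bagaz → bagzesh) delete the last vowel and add -esh.
The other pattern: stems with 3 vowels add the prefix mi-.
So satsez → satszesh.

satszesh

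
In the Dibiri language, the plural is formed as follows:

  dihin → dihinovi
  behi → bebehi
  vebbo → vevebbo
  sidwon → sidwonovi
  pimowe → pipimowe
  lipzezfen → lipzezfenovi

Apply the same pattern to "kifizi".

kikifizi

vebbo and sidwon both have last vowel 'o' yet inflect differently (vevebbo, sidwonovi), so the last vowel is not what conditions the rule; whether the stem ends in a vowel or a consonant is.
"kifizi" ends in a vowel. The stems ending in a vowel (pimowe → pipimowe, behi → bebehi, vebbo → vevebbo) repeat the first consonant+vowel as a prefix.
The other pattern: stems ending in a consonant add -ovi.
So kifizi → kikifizi.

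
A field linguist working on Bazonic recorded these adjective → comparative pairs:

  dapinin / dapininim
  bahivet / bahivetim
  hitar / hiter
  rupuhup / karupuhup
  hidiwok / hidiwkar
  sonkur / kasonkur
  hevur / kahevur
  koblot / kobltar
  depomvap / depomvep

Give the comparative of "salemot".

salemtar

"salemot" has last vowel 'o'. The stems whose last vowel is 'o' (hidiwok → hidiwkar, koblot → kobltar) delete the last vowel and add -ar.
So salemot → salemtar.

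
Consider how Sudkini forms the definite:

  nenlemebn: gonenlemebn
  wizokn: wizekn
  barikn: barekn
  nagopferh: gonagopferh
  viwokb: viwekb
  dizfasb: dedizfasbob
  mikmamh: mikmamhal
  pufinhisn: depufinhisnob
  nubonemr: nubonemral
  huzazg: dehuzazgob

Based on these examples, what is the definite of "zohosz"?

pufinhisn and barikn both end in -n yet inflect differently (depufinhisnob, barekn), so the final letter is not what conditions the rule; the second-to-last letter is.
"zohosz" has second-to-last letter 's'. The stems whose second-to-last letter is 's' (dizfasb → dedizfasbob, pufinhisn → depufinhisnob) add de- … -ob around the stem.
So zohosz → dezohoszob.

dezohoszob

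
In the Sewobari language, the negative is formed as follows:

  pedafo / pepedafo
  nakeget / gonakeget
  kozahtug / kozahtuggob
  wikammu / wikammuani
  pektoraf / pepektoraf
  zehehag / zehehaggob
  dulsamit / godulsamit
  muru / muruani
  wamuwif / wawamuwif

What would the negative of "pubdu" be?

muru and kozahtug both have last vowel 'u' yet inflect differently (muruani, kozahtuggob), so the last vowel is not what conditions the rule; the final letter is.
"pubdu" ends in -u. The stems ending in -u (muru → muruani, wikammu → wikammuani) add -ani.
The other patterns: stems ending in -g double the final consonant and add -ob; stems ending in -t add the prefix go-; stems ending in -f or -o repeat the first consonant+vowel as a prefix.
So pubdu → pubduani.

pubduani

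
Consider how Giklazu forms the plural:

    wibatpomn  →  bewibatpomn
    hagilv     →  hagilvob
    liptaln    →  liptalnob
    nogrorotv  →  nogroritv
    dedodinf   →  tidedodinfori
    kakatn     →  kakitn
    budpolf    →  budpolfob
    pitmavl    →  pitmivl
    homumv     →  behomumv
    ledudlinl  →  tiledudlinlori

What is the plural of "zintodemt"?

budpolf and dedodinf both end in -f yet inflect differently (budpolfob, tidedodinfori), so the final letter is not what conditions the rule; the second-to-last letter is.
"zintodemt" has second-to-last letter 'm'. The stems whose second-to-last letter is 'm' (homumv → behomumv, wibatpomn → bewibatpomn) add the prefix be-.
So zintodemt → bezintodemt.

bezintodemt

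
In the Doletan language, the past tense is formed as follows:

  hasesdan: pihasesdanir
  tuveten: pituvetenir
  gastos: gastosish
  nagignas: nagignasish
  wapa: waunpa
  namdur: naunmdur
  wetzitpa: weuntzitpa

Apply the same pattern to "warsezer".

"warsezer" ends in -r. The one such stem in the data (namdur → naunmdur) inserts -un- after the first vowel (as do wapa, wetzitpa), so the same rule applies.
The other patterns: stems ending in -n add pi- … -ir around the stem; stems ending in -s add -ish.
So warsezer → waunrsezer.

waunrsezer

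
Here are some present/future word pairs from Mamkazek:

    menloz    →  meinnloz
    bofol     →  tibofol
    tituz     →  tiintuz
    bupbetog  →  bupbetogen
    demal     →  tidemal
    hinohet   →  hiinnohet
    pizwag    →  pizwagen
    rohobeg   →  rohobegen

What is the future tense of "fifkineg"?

bofol and bupbetog both have last vowel 'o' yet inflect differently (tibofol, bupbetogen), so the last vowel is not what conditions the rule; the final letter is.
"fifkineg" ends in -g. The stems ending in -g (bupbetog → bupbetogen, rohobeg → rohobegen, pizwag → pizwagen) add -en.
The other patterns: stems ending in -l add the prefix ti-; stems ending in -t or -z insert -in- after the first vowel.
So fifkineg → fifkinegen.

fifkinegen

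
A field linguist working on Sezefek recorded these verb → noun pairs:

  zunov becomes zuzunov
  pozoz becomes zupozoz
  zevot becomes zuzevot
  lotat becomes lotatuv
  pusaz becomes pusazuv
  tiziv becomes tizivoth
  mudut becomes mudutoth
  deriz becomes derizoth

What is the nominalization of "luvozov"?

zevot and lotat both end in -t yet inflect differently (zuzevot, lotatuv), so the final letter is not what conditions the rule; the last vowel is.
"luvozov" has last vowel 'o'. The stems whose last vowel is 'o' (zunov → zuzunov, pozoz → zupozoz, zevot → zuzevot) add the prefix zu-.
So luvozov → zuluvozov.

zuluvozov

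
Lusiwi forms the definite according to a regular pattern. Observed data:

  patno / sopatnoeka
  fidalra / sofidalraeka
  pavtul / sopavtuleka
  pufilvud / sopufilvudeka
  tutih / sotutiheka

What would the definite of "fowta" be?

sofowtaeka

Every pair shown (patno → sopatnoeka, fidalra → sofidalraeka, pavtul → sopavtuleka, …) follows the same rule: add so- … -eka around the stem.
So fowta → sofowtaeka.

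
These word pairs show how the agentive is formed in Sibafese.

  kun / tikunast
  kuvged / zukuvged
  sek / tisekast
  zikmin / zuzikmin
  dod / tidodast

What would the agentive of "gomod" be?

zugomod

"gomod" has 2 vowels. The stems with 2 vowels (zikmin → zuzikmin, kuvged → zukuvged) add the prefix zu-.
The other pattern: stems with 1 vowel add ti- … -ast around the stem.
So gomod → zugomod.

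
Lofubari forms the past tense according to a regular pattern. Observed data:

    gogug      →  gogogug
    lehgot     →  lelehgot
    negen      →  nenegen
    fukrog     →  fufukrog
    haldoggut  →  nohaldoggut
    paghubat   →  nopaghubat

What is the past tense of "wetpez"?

wewetpez

lehgot and haldoggut both end in -t yet inflect differently (lelehgot, nohaldoggut), so the final letter is not what conditions the rule; the number of vowels is.
"wetpez" has 2 vowels. The stems with 2 vowels (gogug → gogogug, negen → nenegen, fukrog → fufukrog) repeat the first consonant+vowel as a prefix.
So wetpez → wewetpez.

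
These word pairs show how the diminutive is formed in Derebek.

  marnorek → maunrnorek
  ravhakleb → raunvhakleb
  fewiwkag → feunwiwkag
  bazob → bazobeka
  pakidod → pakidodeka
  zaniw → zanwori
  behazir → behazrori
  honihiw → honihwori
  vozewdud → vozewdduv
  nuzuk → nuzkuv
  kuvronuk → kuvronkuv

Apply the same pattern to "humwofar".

huunmwofar

ravhakleb and bazob both end in -b yet inflect differently (raunvhakleb, bazobeka), so the final letter is not what conditions the rule; the last vowel is.
"humwofar" has last vowel 'a'. The one such stem in the data (fewiwkag → feunwiwkag) inserts -un- after the first vowel (as do marnorek, ravhakleb), so the same rule applies.
The other patterns: stems whose last vowel is 'o' add -eka; stems whose last vowel is 'i' delete the last vowel and add -ori; stems whose last vowel is 'u' delete the last vowel and add -uv.
So humwofar → huunmwofar.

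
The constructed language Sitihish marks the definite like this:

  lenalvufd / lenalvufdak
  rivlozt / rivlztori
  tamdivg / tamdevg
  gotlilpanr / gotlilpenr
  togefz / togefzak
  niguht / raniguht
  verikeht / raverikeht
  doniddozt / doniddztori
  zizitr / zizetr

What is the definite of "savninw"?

savnenw

"savninw" has second-to-last letter 'n'. The one such stem in the data (gotlilpanr → gotlilpenr) changes the last vowel to 'e' (as do tamdivg, zizitr), so the same rule applies.
The other patterns: stems whose second-to-last letter is 'h' add the prefix ra-; stems whose second-to-last letter is 'f' add -ak; stems whose second-to-last letter is 'z' delete the last vowel and add -ori.
So savninw → savnenw.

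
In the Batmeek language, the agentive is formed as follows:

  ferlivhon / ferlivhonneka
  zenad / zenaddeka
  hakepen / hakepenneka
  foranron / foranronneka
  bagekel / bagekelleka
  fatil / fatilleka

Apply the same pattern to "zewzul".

zewzulleka

Every pair shown (ferlivhon → ferlivhonneka, zenad → zenaddeka, hakepen → hakepenneka, …) follows the same rule: double the final consonant and add -eka.
So zewzul → zewzulleka.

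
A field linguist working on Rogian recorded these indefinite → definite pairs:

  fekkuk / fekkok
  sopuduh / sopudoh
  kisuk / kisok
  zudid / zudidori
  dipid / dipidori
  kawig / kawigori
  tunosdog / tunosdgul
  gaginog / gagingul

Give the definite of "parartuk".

parartok

kawig and tunosdog both end in -g yet inflect differently (kawigori, tunosdgul), so the final letter is not what conditions the rule; the last vowel is.
"parartuk" has last vowel 'u'. The stems whose last vowel is 'u' (fekkuk → fekkok, sopuduh → sopudoh, kisuk → kisok) change the last vowel to 'o'.
So parartuk → parartok.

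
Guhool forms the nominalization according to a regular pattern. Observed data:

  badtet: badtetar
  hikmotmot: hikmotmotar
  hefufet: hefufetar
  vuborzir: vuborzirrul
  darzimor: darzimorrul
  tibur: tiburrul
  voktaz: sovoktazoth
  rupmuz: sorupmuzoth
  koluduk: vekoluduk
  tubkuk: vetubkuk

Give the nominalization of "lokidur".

"lokidur" ends in -r. The stems ending in -r (vuborzir → vuborzirrul, darzimor → darzimorrul, tibur → tiburrul) double the final consonant and add -ul.
So lokidur → lokidurrul.

lokidurrul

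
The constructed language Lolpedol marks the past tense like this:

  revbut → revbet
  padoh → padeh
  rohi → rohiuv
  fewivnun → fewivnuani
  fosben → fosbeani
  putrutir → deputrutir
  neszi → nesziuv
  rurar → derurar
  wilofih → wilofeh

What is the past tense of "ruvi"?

ruviuv

putrutir and neszi both have last vowel 'i' yet inflect differently (deputrutir, nesziuv), so the last vowel is not what conditions the rule; the final letter is.
"ruvi" ends in -i. The stems ending in -i (neszi → nesziuv, rohi → rohiuv) add -uv.
The other patterns: stems ending in -r add the prefix de-; stems ending in -n drop the final letter and add -ani; stems ending in -h or -t change the last vowel to 'e'.
So ruvi → ruviuv.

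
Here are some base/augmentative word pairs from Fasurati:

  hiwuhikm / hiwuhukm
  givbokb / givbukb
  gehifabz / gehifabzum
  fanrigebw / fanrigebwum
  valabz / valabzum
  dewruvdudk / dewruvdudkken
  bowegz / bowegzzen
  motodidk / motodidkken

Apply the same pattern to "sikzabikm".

gehifabz and bowegz both end in -z yet inflect differently (gehifabzum, bowegzzen), so the final letter is not what conditions the rule; the second-to-last letter is.
"sikzabikm" has second-to-last letter 'k'. The stems whose second-to-last letter is 'k' (hiwuhikm → hiwuhukm, givbokb → givbukb) change the last vowel to 'u'.
So sikzabikm → sikzabukm.

sikzabukm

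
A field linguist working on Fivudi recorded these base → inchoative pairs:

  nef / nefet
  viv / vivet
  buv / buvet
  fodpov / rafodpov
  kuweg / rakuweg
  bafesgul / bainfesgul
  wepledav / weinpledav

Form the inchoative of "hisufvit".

hiinsufvit

"hisufvit" has 3 vowels. The stems with 3 vowels (bafesgul → bainfesgul, wepledav → weinpledav) insert -in- after the first vowel.
So hisufvit → hiinsufvit.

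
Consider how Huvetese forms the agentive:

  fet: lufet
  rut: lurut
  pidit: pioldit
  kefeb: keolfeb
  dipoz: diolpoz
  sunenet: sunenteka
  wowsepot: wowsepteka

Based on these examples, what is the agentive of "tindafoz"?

fet and pidit both end in -t yet inflect differently (lufet, pioldit), so the final letter is not what conditions the rule; the number of vowels is.
"tindafoz" has 3 vowels. The stems with 3 vowels (sunenet → sunenteka, wowsepot → wowsepteka) delete the last vowel and add -eka.
So tindafoz → tindafzeka.

tindafzeka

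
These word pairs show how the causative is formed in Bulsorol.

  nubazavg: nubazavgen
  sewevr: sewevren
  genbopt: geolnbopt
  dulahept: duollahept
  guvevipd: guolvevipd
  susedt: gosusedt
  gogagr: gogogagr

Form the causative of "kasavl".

"kasavl" has second-to-last letter 'v'. The stems whose second-to-last letter is 'v' (nubazavg → nubazavgen, sewevr → sewevren) add -en.
The other patterns: stems whose second-to-last letter is 'p' insert -ol- after the first vowel; stems whose second-to-last letter is 'd' or 'g' add the prefix go-.
So kasavl → kasavlen.

kasavlen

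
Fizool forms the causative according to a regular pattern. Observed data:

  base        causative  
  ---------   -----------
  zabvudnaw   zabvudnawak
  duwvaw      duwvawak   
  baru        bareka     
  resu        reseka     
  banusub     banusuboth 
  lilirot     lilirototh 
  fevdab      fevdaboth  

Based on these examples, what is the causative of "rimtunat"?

baru and banusub both have last vowel 'u' yet inflect differently (bareka, banusuboth), so the last vowel is not what conditions the rule; the final letter is.
"rimtunat" ends in -t. The one such stem in the data (lilirot → lilirototh) adds -oth, so the same rule applies.
The other patterns: stems ending in -w add -ak; stems ending in -u drop the final letter and add -eka.
So rimtunat → rimtunatoth.

rimtunatoth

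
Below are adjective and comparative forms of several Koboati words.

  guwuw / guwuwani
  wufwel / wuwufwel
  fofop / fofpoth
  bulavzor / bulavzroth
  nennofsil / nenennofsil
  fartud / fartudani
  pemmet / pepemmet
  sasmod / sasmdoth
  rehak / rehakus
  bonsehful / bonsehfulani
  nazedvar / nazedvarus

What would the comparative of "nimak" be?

"nimak" has last vowel 'a'. The stems whose last vowel is 'a' (rehak → rehakus, nazedvar → nazedvarus) add -us.
So nimak → nimakus.

nimakus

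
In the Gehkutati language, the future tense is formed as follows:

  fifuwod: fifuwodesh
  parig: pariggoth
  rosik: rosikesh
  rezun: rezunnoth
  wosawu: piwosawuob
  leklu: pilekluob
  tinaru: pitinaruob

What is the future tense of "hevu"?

pihevuob

"hevu" ends in -u. The stems ending in -u (tinaru → pitinaruob, leklu → pilekluob, wosawu → piwosawuob) add pi- … -ob around the stem.
The other patterns: stems ending in -d or -k add -esh; stems ending in -g or -n double the final consonant and add -oth.
So hevu → pihevuob.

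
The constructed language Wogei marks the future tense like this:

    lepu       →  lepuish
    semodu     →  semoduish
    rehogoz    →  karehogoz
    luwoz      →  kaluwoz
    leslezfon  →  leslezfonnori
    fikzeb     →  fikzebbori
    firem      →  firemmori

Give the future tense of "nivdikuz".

rehogoz and leslezfon both have last vowel 'o' yet inflect differently (karehogoz, leslezfonnori), so the last vowel is not what conditions the rule; the final letter is.
"nivdikuz" ends in -z. The stems ending in -z (rehogoz → karehogoz, luwoz → kaluwoz) add the prefix ka-.
The other patterns: stems ending in -u add -ish; stems ending in -b, -m or -n double the final consonant and add -ori.
So nivdikuz → kanivdikuz.

kanivdikuz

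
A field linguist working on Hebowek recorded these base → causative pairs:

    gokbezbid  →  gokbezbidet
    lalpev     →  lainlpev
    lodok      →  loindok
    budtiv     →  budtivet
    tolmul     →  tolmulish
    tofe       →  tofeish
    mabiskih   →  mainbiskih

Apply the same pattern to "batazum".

batazumet

"batazum" begins with b-. The one such stem in the data (budtiv → budtivet) adds -et, so the same rule applies.
So batazum → batazumet.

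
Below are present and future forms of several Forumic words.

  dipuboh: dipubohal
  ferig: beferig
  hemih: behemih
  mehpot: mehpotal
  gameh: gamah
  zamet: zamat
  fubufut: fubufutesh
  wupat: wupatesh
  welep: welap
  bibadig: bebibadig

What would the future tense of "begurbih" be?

bebegurbih

"begurbih" has last vowel 'i'. The stems whose last vowel is 'i' (hemih → behemih, ferig → beferig, bibadig → bebibadig) add the prefix be-.
So begurbih → bebegurbih.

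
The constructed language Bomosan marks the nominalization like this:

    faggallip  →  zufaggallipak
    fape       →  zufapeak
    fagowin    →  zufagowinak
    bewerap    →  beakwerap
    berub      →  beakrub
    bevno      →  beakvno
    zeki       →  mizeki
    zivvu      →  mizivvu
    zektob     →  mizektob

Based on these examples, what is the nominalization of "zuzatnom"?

faggallip and bewerap both end in -p yet inflect differently (zufaggallipak, beakwerap), so the final letter is not what conditions the rule; the first letter is.
"zuzatnom" begins with z-. The stems beginning with z- (zeki → mizeki, zivvu → mizivvu, zektob → mizektob) add the prefix mi-.
The other patterns: stems beginning with f- add zu- … -ak around the stem; stems beginning with b- insert -ak- after the first vowel.
So zuzatnom → mizuzatnom.

mizuzatnom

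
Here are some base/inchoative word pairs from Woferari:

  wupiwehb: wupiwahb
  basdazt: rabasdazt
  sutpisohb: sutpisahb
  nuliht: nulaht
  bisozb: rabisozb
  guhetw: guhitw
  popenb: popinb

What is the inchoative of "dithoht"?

wupiwehb and bisozb both end in -b yet inflect differently (wupiwahb, rabisozb), so the final letter is not what conditions the rule; the second-to-last letter is.
"dithoht" has second-to-last letter 'h'. The stems whose second-to-last letter is 'h' (wupiwehb → wupiwahb, nuliht → nulaht, sutpisohb → sutpisahb) change the last vowel to 'a'.
So dithoht → dithaht.

dithaht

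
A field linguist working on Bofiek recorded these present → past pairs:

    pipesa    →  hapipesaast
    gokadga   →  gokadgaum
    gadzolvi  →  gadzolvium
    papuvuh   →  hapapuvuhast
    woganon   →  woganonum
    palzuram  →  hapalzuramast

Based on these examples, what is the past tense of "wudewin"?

pipesa and gokadga both end in -a yet inflect differently (hapipesaast, gokadgaum), so the final letter is not what conditions the rule; the first letter is.
"wudewin" begins with w-. The one such stem in the data (woganon → woganonum) adds -um, so the same rule applies.
The other pattern: stems beginning with p- add ha- … -ast around the stem.
So wudewin → wudewinum.

wudewinum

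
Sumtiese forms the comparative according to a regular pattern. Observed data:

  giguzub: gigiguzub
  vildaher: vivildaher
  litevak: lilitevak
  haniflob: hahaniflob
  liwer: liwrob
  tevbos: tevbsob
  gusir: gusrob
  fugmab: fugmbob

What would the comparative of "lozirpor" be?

vildaher and liwer both end in -r yet inflect differently (vivildaher, liwrob), so the final letter is not what conditions the rule; the number of vowels is.
"lozirpor" has 3 vowels. The stems with 3 vowels (giguzub → gigiguzub, vildaher → vivildaher, litevak → lilitevak) repeat the first consonant+vowel as a prefix.
The other pattern: stems with 2 vowels delete the last vowel and add -ob.
So lozirpor → lolozirpor.

lolozirpor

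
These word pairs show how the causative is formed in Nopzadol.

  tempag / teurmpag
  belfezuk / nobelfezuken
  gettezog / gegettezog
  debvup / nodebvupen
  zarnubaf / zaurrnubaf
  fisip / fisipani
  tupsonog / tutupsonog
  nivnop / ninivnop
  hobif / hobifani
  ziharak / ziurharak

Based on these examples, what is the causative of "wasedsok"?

"wasedsok" has last vowel 'o'. The stems whose last vowel is 'o' (gettezog → gegettezog, tupsonog → tutupsonog, nivnop → ninivnop) repeat the first consonant+vowel as a prefix.
The other patterns: stems whose last vowel is 'a' insert -ur- after the first vowel; stems whose last vowel is 'u' add no- … -en around the stem; stems whose last vowel is 'i' add -ani.
So wasedsok → wawasedsok.

wawasedsok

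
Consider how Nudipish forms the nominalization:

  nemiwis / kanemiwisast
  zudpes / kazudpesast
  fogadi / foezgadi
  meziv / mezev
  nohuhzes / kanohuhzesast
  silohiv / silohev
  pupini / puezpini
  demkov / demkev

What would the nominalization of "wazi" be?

waezzi

silohiv and pupini both have last vowel 'i' yet inflect differently (silohev, puezpini), so the last vowel is not what conditions the rule; the final letter is.
"wazi" ends in -i. The stems ending in -i (pupini → puezpini, fogadi → foezgadi) insert -ez- after the first vowel.
So wazi → waezzi.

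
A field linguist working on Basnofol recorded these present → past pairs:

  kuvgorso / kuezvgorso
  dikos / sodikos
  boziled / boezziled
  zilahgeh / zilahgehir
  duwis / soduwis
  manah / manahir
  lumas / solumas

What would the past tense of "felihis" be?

sofelihis

manah and lumas both have last vowel 'a' yet inflect differently (manahir, solumas), so the last vowel is not what conditions the rule; the final letter is.
"felihis" ends in -s. The stems ending in -s (duwis → soduwis, dikos → sodikos, lumas → solumas) add the prefix so-.
The other patterns: stems ending in -h add -ir; stems ending in -d or -o insert -ez- after the first vowel.
So felihis → sofelihis.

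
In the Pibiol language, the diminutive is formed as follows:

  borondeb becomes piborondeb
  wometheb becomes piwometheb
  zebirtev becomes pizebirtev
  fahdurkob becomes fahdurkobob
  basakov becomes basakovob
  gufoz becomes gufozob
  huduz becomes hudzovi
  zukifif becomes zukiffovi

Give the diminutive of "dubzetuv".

dubzetvovi

borondeb and fahdurkob both end in -b yet inflect differently (piborondeb, fahdurkobob), so the final letter is not what conditions the rule; the last vowel is.
"dubzetuv" has last vowel 'u'. The one such stem in the data (huduz → hudzovi) deletes the last vowel and adds -ovi (as does zukifif), so the same rule applies.
The other patterns: stems whose last vowel is 'e' add the prefix pi-; stems whose last vowel is 'o' add -ob.
So dubzetuv → dubzetvovi.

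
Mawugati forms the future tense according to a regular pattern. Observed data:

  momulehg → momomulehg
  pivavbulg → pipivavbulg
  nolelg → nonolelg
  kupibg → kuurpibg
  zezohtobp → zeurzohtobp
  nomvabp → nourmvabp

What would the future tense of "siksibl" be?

"siksibl" has second-to-last letter 'b'. The stems whose second-to-last letter is 'b' (nomvabp → nourmvabp, zezohtobp → zeurzohtobp, kupibg → kuurpibg) insert -ur- after the first vowel.
The other pattern: stems whose second-to-last letter is 'h' or 'l' repeat the first consonant+vowel as a prefix.
So siksibl → siurksibl.

siurksibl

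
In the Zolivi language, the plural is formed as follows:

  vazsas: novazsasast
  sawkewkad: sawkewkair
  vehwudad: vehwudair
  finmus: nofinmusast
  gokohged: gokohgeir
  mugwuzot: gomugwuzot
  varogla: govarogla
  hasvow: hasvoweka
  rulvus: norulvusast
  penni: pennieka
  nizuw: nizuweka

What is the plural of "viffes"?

varogla and vehwudad both have last vowel 'a' yet inflect differently (govarogla, vehwudair), so the last vowel is not what conditions the rule; the final letter is.
"viffes" ends in -s. The stems ending in -s (rulvus → norulvusast, finmus → nofinmusast, vazsas → novazsasast) add no- … -ast around the stem.
So viffes → noviffesast.

noviffesast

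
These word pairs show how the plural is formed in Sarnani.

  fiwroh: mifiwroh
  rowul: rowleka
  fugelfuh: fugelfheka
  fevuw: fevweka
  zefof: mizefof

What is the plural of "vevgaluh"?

fugelfuh and fiwroh both end in -h yet inflect differently (fugelfheka, mifiwroh), so the final letter is not what conditions the rule; the last vowel is.
"vevgaluh" has last vowel 'u'. The stems whose last vowel is 'u' (fevuw → fevweka, fugelfuh → fugelfheka, rowul → rowleka) delete the last vowel and add -eka.
The other pattern: stems whose last vowel is 'o' add the prefix mi-.
So vevgaluh → vevgalheka.

vevgalheka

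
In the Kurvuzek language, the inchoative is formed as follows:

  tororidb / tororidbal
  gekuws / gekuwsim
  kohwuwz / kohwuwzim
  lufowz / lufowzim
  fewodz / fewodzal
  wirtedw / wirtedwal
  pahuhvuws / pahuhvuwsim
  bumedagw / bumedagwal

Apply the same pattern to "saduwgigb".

saduwgigbal

"saduwgigb" has second-to-last letter 'g'. The one such stem in the data (bumedagw → bumedagwal) adds -al, so the same rule applies.
The other pattern: stems whose second-to-last letter is 'w' add -im.
So saduwgigb → saduwgigbal.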